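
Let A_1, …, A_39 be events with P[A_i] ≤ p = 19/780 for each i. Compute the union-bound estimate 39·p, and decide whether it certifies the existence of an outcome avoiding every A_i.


Union bound: P[∪_{i=1}^{39} A_i] ≤ Σ_i P[A_i] ≤ 39·p = 39·(19/780) = 19/20.
Numerically: 19/20 ≈ 0.9500.
Is 19/20 < 1? YES.
Since P[∪ A_i] ≤ 19/20 < 1, the complement has P[∩ A_i^c] ≥ 1 − 19/20 = 1/20 > 0, so some outcome avoids every A_i.

39·p = 19/20 ≈ 0.9500; existence CERTIFIED by the union bound.


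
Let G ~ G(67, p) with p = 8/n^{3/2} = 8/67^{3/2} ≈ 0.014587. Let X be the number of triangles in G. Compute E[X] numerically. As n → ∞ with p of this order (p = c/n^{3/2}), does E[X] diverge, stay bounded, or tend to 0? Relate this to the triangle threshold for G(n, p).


Number of potential triangles: C(67, 3) = 47905.
Each occurs with probability p³ ≈ (0.014587)³ ≈ 3.1040832e-06.
By linearity: E[X] = C(67, 3)·p³ ≈ 47905 · 3.1040832e-06 ≈ 0.14870.
Since α = 3/2 > 1, p = c/n^{3/2} = o(1/n) is below the triangle threshold p ~ 1/n. Asymptotically E[X] ~ (c³/6)·n^{3(1−α)} = (8³/6)·n^{-1.5} → 0, so by Markov's inequality G has no triangles w.h.p.

E[X] ≈ 0.14870; in regime p = Θ(1/n^{3/2}) E[X] tends to 0 (below the triangle threshold p ~ 1/n).


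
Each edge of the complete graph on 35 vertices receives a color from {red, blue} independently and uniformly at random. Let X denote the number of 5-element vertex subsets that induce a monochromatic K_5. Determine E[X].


Let X = Σ_S X_S over the C(35, 5) = 324632 subsets S of size 5, where X_S = 1 if the K_5 on S is monochromatic.
For a fixed S, the K_5 on S has C(5, 2) = 10 edges. P[all 10 edges red] = (1/2)^10, and likewise for blue, so P[monochromatic] = 2·(1/2)^10 = 2^{1 − 10} = 1/512.
By linearity: E[X] = C(35, 5) · 2^{1 − 10} = 324632 · 1/512 = 40579/64.
Numerically: E[X] ≈ 634.046875.

E[X] = C(35,5)·2^(1−C(5,2)) = 40579/64 ≈ 634.046875.


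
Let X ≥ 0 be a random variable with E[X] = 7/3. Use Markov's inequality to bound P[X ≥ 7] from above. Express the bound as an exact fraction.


μ = E[X] = 7/3, a = 7.
Markov: P[X ≥ 7] ≤ μ/a = (7/3)/7 = 1/3.
Numerically: ≈ 0.33333.
(Since a = 7 > μ = 2.33333, the bound 1/3 is < 1 and informative.)

P[X ≥ 7] ≤ 1/3 ≈ 0.33333.


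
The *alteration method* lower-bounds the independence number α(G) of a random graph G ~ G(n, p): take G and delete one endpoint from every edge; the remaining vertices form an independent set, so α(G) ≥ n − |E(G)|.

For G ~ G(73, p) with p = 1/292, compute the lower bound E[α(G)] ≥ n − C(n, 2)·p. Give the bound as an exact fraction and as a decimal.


E[|E(G)|] = C(73, 2)·p = 2628 · (1/292) = 9.
E[α(G)] ≥ n − E[|E(G)|] = 73 − 9 = 64.
Numerically: ≈ 64.000000.
(This is only a lower bound; the true E[α(G)] may be larger.)

E[α(G)] ≥ 64 ≈ 64.000000.


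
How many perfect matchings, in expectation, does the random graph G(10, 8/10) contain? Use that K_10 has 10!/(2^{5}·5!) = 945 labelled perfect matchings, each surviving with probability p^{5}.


K_10 has 10!/(2^{5}·5!) = 945 labelled perfect matchings.
For each such perfect matching H, let X_H = 1 if all 5 edges of H are present in G. Then P[X_H = 1] = p^{5} = (4/5)^{5} = 1024/3125.
By linearity: E[X] = Σ_H E[X_H] = 945 · p^{5} = 945 · 1024/3125 = 193536/625.
Numerically: E[X] ≈ 309.7.

E[X] = 945 · (4/5)^{5} = 193536/625 ≈ 309.7.


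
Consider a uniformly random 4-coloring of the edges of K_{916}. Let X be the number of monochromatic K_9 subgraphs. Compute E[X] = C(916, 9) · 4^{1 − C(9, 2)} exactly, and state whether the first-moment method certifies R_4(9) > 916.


E[X] = C(916, 9) · 4^{1 − 36} = 1202748565202942340440 · 4^{−35} = 1202748565202942340440/1180591620717411303424.
As a reduced fraction: E[X] = 150343570650367792555/147573952589676412928 ≈ 1.0188.
Is E[X] < 1? NO.
Since E[X] ≥ 1, the first-moment bound is inconclusive at n = 916; it does NOT by itself certify R_4(9) > 916.

E[X] = 150343570650367792555/147573952589676412928 ≈ 1.0188; E[X] ≥ 1; first-moment method inconclusive here.


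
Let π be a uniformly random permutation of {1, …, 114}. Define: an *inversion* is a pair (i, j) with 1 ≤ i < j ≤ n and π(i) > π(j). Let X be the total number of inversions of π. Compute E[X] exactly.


Write X = Σ X_I over the C(114, 2) = 6441 pairs i < j, with X_I the indicator of one inversion.
There are 6441 indicators.
For each fixed pair i < j, the values π(i) and π(j) are two distinct elements of {1, …, 114} in uniformly random order; by symmetry P[π(i) > π(j)] = 1/2.
By linearity: E[X] = 6441 · (1/2) = C(114, 2) · (1/2) = 6441/2 = 6441/2 ≈ 3220.50000.

E[X] = 6441/2 = 3220.50000.


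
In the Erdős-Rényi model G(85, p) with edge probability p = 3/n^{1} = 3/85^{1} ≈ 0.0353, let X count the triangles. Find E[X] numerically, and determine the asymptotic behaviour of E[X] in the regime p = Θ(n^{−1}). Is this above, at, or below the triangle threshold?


Number of potential triangles: C(85, 3) = 98770.
Each occurs with probability p³ ≈ (0.0353)³ ≈ 4.39650e-05.
By linearity: E[X] = C(85, 3)·p³ ≈ 98770 · 4.39650e-05 ≈ 4.342.
Here α = 1, so p = 3/n is exactly at the triangle threshold p ~ 1/n. Asymptotically E[X] → c³/6 = 3³/6 = 9/2 ≈ 4.500, a bounded constant. In this regime the triangle count is asymptotically Poisson(c³/6).

E[X] ≈ 4.342; in regime p = Θ(1/n^{1}) E[X] stays bounded (at the triangle threshold p ~ 1/n).


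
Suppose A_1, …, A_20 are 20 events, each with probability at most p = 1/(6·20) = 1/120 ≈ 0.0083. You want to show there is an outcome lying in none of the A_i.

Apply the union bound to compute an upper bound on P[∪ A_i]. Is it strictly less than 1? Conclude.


Union bound: P[∪_{i=1}^{20} A_i] ≤ Σ_i P[A_i] ≤ 20·p = 20·(1/120) = 1/6.
Numerically: 1/6 ≈ 0.1667.
Is 1/6 < 1? YES.
Since P[∪ A_i] ≤ 1/6 < 1, the complement has P[∩ A_i^c] ≥ 1 − 1/6 = 5/6 > 0, so some outcome avoids every A_i.

20·p = 1/6 ≈ 0.1667; existence CERTIFIED by the union bound.


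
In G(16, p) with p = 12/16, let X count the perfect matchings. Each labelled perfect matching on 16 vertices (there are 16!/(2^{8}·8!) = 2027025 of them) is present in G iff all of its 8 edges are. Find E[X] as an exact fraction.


K_16 has 16!/(2^{8}·8!) = 2027025 labelled perfect matchings.
For each such perfect matching H, let X_H = 1 if all 8 edges of H are present in G. Then P[X_H = 1] = p^{8} = (3/4)^{8} = 6561/65536.
By linearity of expectation: E[X] = Σ_H E[X_H] = 2027025 · p^{8} = 2027025 · 6561/65536 = 13299311025/65536.
Numerically: E[X] ≈ 2.03e+05.

E[X] = 2027025 · (3/4)^{8} = 13299311025/65536 ≈ 2.03e+05.


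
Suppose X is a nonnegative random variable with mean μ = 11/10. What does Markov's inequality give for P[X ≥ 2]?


μ = E[X] = 11/10, a = 2.
Markov: P[X ≥ 2] ≤ μ/a = (11/10)/2 = 11/20.
Numerically: ≈ 0.55000.
(Since a = 2 > μ = 1.10000, the bound 11/20 is < 1 and informative.)

P[X ≥ 2] ≤ 11/20 ≈ 0.55000.


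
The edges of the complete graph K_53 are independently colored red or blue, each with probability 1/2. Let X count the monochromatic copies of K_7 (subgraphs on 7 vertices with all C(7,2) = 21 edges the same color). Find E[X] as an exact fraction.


Let X = Σ_S X_S over the C(53, 7) = 154143080 subsets S of size 7, where X_S = 1 if the K_7 on S is monochromatic.
For a fixed S, the K_7 on S has C(7, 2) = 21 edges. P[all 21 edges red] = (1/2)^21, and likewise for blue, so P[monochromatic] = 2·(1/2)^21 = 2^{1 − 21} = 1/1048576.
By linearity: E[X] = C(53, 7) · 2^{1 − 21} = 154143080 · 1/1048576 = 19267885/131072.
Numerically: E[X] ≈ 147.002.

E[X] = C(53,7)·2^(1−C(7,2)) = 19267885/131072 ≈ 147.002.


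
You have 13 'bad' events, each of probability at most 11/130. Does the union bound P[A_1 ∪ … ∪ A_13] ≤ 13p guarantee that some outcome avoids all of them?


Union bound: P[∪_{i=1}^{13} A_i] ≤ Σ_i P[A_i] ≤ 13·p = 13·(11/130) = 11/10.
Numerically: 11/10 ≈ 1.1000000.
Is 11/10 < 1? NO.
Since the bound 11/10 is ≥ 1, the union bound is uninformative here; it does NOT by itself certify existence.

13·p = 11/10 ≈ 1.1000000; existence NOT certified by the union bound.


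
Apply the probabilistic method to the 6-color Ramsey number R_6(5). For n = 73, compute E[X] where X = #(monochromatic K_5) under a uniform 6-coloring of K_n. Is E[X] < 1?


E[X] = C(73, 5) · 6^{1 − 10} = 15020334 · 6^{−9} = 15020334/10077696.
As a reduced fraction: E[X] = 834463/559872 ≈ 1.490.
Is E[X] < 1? NO.
Since E[X] ≥ 1, the first-moment bound is inconclusive at n = 73; it does NOT by itself certify R_6(5) > 73.

E[X] = 834463/559872 ≈ 1.490; E[X] ≥ 1; first-moment method inconclusive here.


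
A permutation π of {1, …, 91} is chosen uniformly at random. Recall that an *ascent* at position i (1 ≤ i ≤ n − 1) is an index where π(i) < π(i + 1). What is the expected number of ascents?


Write X = Σ X_I over i = 1, …, 90, with X_I the indicator of one ascent.
There are 90 indicators.
For each fixed i, the pair (π(i), π(i+1)) is a uniformly random ordered pair of distinct values from {1, …, 91}; by symmetry P[π(i) < π(i+1)] = 1/2.
By linearity: E[X] = 90 · (1/2) = (91 − 1) · (1/2) = 45 ≈ 45.000.

E[X] = 45 = 45.000.


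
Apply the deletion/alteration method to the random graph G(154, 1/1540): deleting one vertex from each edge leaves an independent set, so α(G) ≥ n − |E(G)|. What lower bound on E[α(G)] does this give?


E[|E(G)|] = C(154, 2)·p = 11781 · (1/1540) = 153/20.
E[α(G)] ≥ n − E[|E(G)|] = 154 − 153/20 = 2927/20.
Numerically: ≈ 146.3500.
(This is only a lower bound; the true E[α(G)] may be larger.)

E[α(G)] ≥ 2927/20 ≈ 146.3500.


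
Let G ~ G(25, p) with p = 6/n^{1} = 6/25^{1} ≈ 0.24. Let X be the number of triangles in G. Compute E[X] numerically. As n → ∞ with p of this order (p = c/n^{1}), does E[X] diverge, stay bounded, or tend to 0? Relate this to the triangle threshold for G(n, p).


Number of potential triangles: C(25, 3) = 2300.
Each occurs with probability p³ ≈ (0.24)³ ≈ 1.3824000e-02.
By linearity: E[X] = C(25, 3)·p³ ≈ 2300 · 1.3824000e-02 ≈ 31.79520.
Here α = 1, so p = 6/n is exactly at the triangle threshold p ~ 1/n. Asymptotically E[X] → c³/6 = 6³/6 = 36 ≈ 36.00000, a bounded constant. In this regime the triangle count is asymptotically Poisson(c³/6).

E[X] ≈ 31.79520; in regime p = Θ(1/n^{1}) E[X] stays bounded (at the triangle threshold p ~ 1/n).


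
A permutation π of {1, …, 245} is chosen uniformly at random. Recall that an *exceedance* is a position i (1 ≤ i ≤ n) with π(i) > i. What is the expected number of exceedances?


Write X = Σ_{i=1}^{245} X_i, where X_i = 1_{π(i) > i}.
For each fixed i, π(i) is uniform over {1, …, 245} (marginal of a uniform permutation), so P[π(i) > i] = (n − i)/n. Summing: Σ_{i=1}^{245} (n − i)/n = (0 + 1 + … + 244)/245 = 245(245 − 1)/(2·245) = (245 − 1)/2.
Hence E[X] = Σ_{i=1}^{245} (245 − i)/245 = 122 ≈ 122.000000.

E[X] = 122 = 122.000000.


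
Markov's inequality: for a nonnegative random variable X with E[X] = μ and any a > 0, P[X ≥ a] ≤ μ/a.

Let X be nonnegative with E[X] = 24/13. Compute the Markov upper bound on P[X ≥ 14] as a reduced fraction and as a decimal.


μ = E[X] = 24/13, a = 14.
Markov: P[X ≥ 14] ≤ μ/a = (24/13)/14 = 12/91.
Numerically: ≈ 0.132.
(Since a = 14 > μ = 1.846, the bound 12/91 is < 1 and informative.)

P[X ≥ 14] ≤ 12/91 ≈ 0.132.


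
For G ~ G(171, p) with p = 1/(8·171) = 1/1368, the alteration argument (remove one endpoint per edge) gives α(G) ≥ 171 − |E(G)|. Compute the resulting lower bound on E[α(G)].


E[|E(G)|] = C(171, 2)·p = 14535 · (1/1368) = 85/8.
E[α(G)] ≥ n − E[|E(G)|] = 171 − 85/8 = 1283/8.
Numerically: ≈ 160.3750.
(This is only a lower bound; the true E[α(G)] may be larger.)

E[α(G)] ≥ 1283/8 ≈ 160.3750.


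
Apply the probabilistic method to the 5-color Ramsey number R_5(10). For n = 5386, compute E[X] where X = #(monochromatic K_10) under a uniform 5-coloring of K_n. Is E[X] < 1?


E[X] = C(5386, 10) · 5^{1 − 45} = 5613966214234562222231428510561 · 5^{−44} = 5613966214234562222231428510561/5684341886080801486968994140625.
As a reduced fraction: E[X] = 5613966214234562222231428510561/5684341886080801486968994140625 ≈ 0.98762.
Is E[X] < 1? YES.
Since E[X] < 1, there exists a 5-coloring of K_{5386} with no monochromatic K_10; hence R_5(10) > 5386.

E[X] = 5613966214234562222231428510561/5684341886080801486968994140625 ≈ 0.98762; E[X] < 1, so R_5(10) > 5386.


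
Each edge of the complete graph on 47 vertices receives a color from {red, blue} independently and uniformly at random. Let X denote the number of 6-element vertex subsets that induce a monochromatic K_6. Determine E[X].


Let X = Σ_S X_S over the C(47, 6) = 10737573 subsets S of size 6, where X_S = 1 if the K_6 on S is monochromatic.
For a fixed S, the K_6 on S has C(6, 2) = 15 edges. P[all 15 edges red] = (1/2)^15, and likewise for blue, so P[monochromatic] = 2·(1/2)^15 = 2^{1 − 15} = 1/16384.
By linearity: E[X] = C(47, 6) · 2^{1 − 15} = 10737573 · 1/16384 = 10737573/16384.
Numerically: E[X] ≈ 655.369446.

E[X] = C(47,6)·2^(1−C(6,2)) = 10737573/16384 ≈ 655.369446.


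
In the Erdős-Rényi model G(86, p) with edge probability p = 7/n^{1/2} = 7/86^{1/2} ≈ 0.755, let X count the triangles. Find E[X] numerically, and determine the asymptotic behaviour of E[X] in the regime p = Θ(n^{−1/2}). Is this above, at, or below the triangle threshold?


Number of potential triangles: C(86, 3) = 102340.
Each occurs with probability p³ ≈ (0.755)³ ≈ 4.30077e-01.
By linearity: E[X] = C(86, 3)·p³ ≈ 102340 · 4.30077e-01 ≈ 44014.103.
Since α = 1/2 < 1, p = c/n^{1/2} ≫ 1/n is above the triangle threshold p ~ 1/n. Asymptotically E[X] ~ (c³/6)·n^{3(1−α)} = (7³/6)·n^{1.5} → ∞; triangles are abundant w.h.p.

E[X] ≈ 44014.103; in regime p = Θ(1/n^{1/2}) E[X] diverges (above the triangle threshold p ~ 1/n).


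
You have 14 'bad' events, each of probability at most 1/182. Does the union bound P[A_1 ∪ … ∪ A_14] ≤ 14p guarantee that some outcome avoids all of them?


Union bound: P[∪_{i=1}^{14} A_i] ≤ Σ_i P[A_i] ≤ 14·p = 14·(1/182) = 1/13.
Numerically: 1/13 ≈ 0.0769231.
Is 1/13 < 1? YES.
Since P[∪ A_i] ≤ 1/13 < 1, the complement has P[∩ A_i^c] ≥ 1 − 1/13 = 12/13 > 0, so some outcome avoids every A_i.

14·p = 1/13 ≈ 0.0769231; existence CERTIFIED by the union bound.


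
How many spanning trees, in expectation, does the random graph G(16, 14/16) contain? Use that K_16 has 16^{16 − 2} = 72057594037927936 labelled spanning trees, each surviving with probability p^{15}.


K_16 has 16^{16 − 2} = 72057594037927936 labelled spanning trees.
For each such spanning tree H, let X_H = 1 if all 15 edges of H are present in G. Then P[X_H = 1] = p^{15} = (7/8)^{15} = 4747561509943/35184372088832.
Summing the indicators: E[X] = Σ_H E[X_H] = 72057594037927936 · p^{15} = 72057594037927936 · 4747561509943/35184372088832 = 9723005972363264.
Numerically: E[X] ≈ 9.723e+15.

E[X] = 72057594037927936 · (7/8)^{15} = 9723005972363264 ≈ 9.723e+15.


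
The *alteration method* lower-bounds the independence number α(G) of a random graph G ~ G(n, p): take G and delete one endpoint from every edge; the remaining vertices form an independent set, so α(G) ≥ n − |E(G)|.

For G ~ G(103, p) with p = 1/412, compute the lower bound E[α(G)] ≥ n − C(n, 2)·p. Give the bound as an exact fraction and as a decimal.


E[|E(G)|] = C(103, 2)·p = 5253 · (1/412) = 51/4.
E[α(G)] ≥ n − E[|E(G)|] = 103 − 51/4 = 361/4.
Numerically: ≈ 90.250.
(This is only a lower bound; the true E[α(G)] may be larger.)

E[α(G)] ≥ 361/4 ≈ 90.250.


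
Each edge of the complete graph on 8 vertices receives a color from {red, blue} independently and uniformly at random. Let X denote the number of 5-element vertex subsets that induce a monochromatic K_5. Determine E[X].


Let X = Σ_S X_S over the C(8, 5) = 56 subsets S of size 5, where X_S = 1 if the K_5 on S is monochromatic.
For a fixed S, the K_5 on S has C(5, 2) = 10 edges. P[all 10 edges red] = (1/2)^10, and likewise for blue, so P[monochromatic] = 2·(1/2)^10 = 2^{1 − 10} = 1/512.
Summing: E[X] = C(8, 5) · 2^{1 − 10} = 56 · 1/512 = 7/64.
Numerically: E[X] ≈ 0.109375.

E[X] = C(8,5)·2^(1−C(5,2)) = 7/64 ≈ 0.109375.


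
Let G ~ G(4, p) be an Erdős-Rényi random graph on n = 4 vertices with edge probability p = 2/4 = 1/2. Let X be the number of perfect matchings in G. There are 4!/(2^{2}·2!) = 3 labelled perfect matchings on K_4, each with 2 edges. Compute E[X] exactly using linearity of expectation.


K_4 has 4!/(2^{2}·2!) = 3 labelled perfect matchings.
For each such perfect matching H, let X_H = 1 if all 2 edges of H are present in G. Then P[X_H = 1] = p^{2} = (1/2)^{2} = 1/4.
Summing the indicators: E[X] = Σ_H E[X_H] = 3 · p^{2} = 3 · 1/4 = 3/4.
Numerically: E[X] ≈ 0.75.

E[X] = 3 · (1/2)^{2} = 3/4 ≈ 0.75.


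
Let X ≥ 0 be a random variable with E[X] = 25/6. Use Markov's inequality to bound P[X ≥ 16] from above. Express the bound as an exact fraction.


μ = E[X] = 25/6, a = 16.
Markov: P[X ≥ 16] ≤ μ/a = (25/6)/16 = 25/96.
Numerically: ≈ 0.260.
(Since a = 16 > μ = 4.167, the bound 25/96 is < 1 and informative.)

P[X ≥ 16] ≤ 25/96 ≈ 0.260.


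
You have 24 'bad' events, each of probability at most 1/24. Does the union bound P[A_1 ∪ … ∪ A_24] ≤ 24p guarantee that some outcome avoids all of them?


Union bound: P[∪_{i=1}^{24} A_i] ≤ Σ_i P[A_i] ≤ 24·p = 24·(1/24) = 1.
Numerically: 1 ≈ 1.0000.
Is 1 < 1? NO.
Since the bound 1 is ≥ 1, the union bound is uninformative here; it does NOT by itself certify existence.

24·p = 1 ≈ 1.0000; existence NOT certified by the union bound.


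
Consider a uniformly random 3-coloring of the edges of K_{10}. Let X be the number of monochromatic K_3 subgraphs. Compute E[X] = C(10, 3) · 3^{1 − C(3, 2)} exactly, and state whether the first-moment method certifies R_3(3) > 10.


E[X] = C(10, 3) · 3^{1 − 3} = 120 · 3^{−2} = 120/9.
As a reduced fraction: E[X] = 40/3 ≈ 13.3333333.
Is E[X] < 1? NO.
Since E[X] ≥ 1, the first-moment bound is inconclusive at n = 10; it does NOT by itself certify R_3(3) > 10.

E[X] = 40/3 ≈ 13.3333333; E[X] ≥ 1; first-moment method inconclusive here.


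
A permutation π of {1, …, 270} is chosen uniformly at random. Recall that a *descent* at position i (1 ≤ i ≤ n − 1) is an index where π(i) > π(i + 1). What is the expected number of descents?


Write X = Σ X_I over i = 1, …, 269, with X_I the indicator of one descent.
There are 269 indicators.
For each fixed i, the pair (π(i), π(i+1)) is a uniformly random ordered pair of distinct values from {1, …, 270}; by symmetry P[π(i) > π(i+1)] = 1/2.
By linearity: E[X] = 269 · (1/2) = (270 − 1) · (1/2) = 269/2 ≈ 134.50000.

E[X] = 269/2 = 134.50000.


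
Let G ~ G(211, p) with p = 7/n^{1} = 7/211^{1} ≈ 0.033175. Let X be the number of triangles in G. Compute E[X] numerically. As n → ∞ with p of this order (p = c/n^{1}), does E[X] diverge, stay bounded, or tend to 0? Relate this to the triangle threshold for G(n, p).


Number of potential triangles: C(211, 3) = 1543465.
Each occurs with probability p³ ≈ (0.033175)³ ≈ 3.6512936e-05.
By linearity: E[X] = C(211, 3)·p³ ≈ 1543465 · 3.6512936e-05 ≈ 56.35644.
Here α = 1, so p = 7/n is exactly at the triangle threshold p ~ 1/n. Asymptotically E[X] → c³/6 = 7³/6 = 343/6 ≈ 57.16667, a bounded constant. In this regime the triangle count is asymptotically Poisson(c³/6).

E[X] ≈ 56.35644; in regime p = Θ(1/n^{1}) E[X] stays bounded (at the triangle threshold p ~ 1/n).


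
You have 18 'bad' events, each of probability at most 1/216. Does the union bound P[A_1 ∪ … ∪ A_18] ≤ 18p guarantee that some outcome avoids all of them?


Union bound: P[∪_{i=1}^{18} A_i] ≤ Σ_i P[A_i] ≤ 18·p = 18·(1/216) = 1/12.
Numerically: 1/12 ≈ 0.083.
Is 1/12 < 1? YES.
Since P[∪ A_i] ≤ 1/12 < 1, the complement has P[∩ A_i^c] ≥ 1 − 1/12 = 11/12 > 0, so some outcome avoids every A_i.

18·p = 1/12 ≈ 0.083; existence CERTIFIED by the union bound.


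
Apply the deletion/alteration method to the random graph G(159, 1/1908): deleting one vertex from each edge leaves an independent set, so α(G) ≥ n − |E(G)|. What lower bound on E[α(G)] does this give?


E[|E(G)|] = C(159, 2)·p = 12561 · (1/1908) = 79/12.
E[α(G)] ≥ n − E[|E(G)|] = 159 − 79/12 = 1829/12.
Numerically: ≈ 152.417.
(This is only a lower bound; the true E[α(G)] may be larger.)

E[α(G)] ≥ 1829/12 ≈ 152.417.


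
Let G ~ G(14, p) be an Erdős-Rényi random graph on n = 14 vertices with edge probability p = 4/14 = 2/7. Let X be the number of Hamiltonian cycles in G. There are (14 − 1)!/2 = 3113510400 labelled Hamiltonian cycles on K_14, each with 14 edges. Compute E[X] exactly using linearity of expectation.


K_14 has (14 − 1)!/2 = 3113510400 labelled Hamiltonian cycles.
For each such Hamiltonian cycle H, let X_H = 1 if all 14 edges of H are present in G. Then P[X_H = 1] = p^{14} = (2/7)^{14} = 16384/678223072849.
By linearity of expectation: E[X] = Σ_H E[X_H] = 3113510400 · p^{14} = 3113510400 · 16384/678223072849 = 7287393484800/96889010407.
Numerically: E[X] ≈ 75.2.

E[X] = 3113510400 · (2/7)^{14} = 7287393484800/96889010407 ≈ 75.2.


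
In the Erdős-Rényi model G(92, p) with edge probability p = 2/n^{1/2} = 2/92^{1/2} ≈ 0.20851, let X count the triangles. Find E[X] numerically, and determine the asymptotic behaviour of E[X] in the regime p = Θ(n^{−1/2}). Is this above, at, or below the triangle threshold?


Number of potential triangles: C(92, 3) = 125580.
Each occurs with probability p³ ≈ (0.20851)³ ≈ 9.0658441e-03.
By linearity: E[X] = C(92, 3)·p³ ≈ 125580 · 9.0658441e-03 ≈ 1138.48870.
Since α = 1/2 < 1, p = c/n^{1/2} ≫ 1/n is above the triangle threshold p ~ 1/n. Asymptotically E[X] ~ (c³/6)·n^{3(1−α)} = (2³/6)·n^{1.5} → ∞; triangles are abundant w.h.p.

E[X] ≈ 1138.48870; in regime p = Θ(1/n^{1/2}) E[X] diverges (above the triangle threshold p ~ 1/n).


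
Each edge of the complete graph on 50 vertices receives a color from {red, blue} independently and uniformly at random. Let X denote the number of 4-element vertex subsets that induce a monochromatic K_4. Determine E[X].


Let X = Σ_S X_S over the C(50, 4) = 230300 subsets S of size 4, where X_S = 1 if the K_4 on S is monochromatic.
For a fixed S, the K_4 on S has C(4, 2) = 6 edges. P[all 6 edges red] = (1/2)^6, and likewise for blue, so P[monochromatic] = 2·(1/2)^6 = 2^{1 − 6} = 1/32.
Summing: E[X] = C(50, 4) · 2^{1 − 6} = 230300 · 1/32 = 57575/8.
Numerically: E[X] ≈ 7196.875000.

E[X] = C(50,4)·2^(1−C(4,2)) = 57575/8 ≈ 7196.875000.


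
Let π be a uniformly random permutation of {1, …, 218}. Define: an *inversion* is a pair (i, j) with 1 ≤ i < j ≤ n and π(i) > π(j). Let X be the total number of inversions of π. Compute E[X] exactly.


Write X = Σ X_I over the C(218, 2) = 23653 pairs i < j, with X_I the indicator of one inversion.
There are 23653 indicators.
For each fixed pair i < j, the values π(i) and π(j) are two distinct elements of {1, …, 218} in uniformly random order; by symmetry P[π(i) > π(j)] = 1/2.
By linearity: E[X] = 23653 · (1/2) = C(218, 2) · (1/2) = 23653/2 = 23653/2 ≈ 11826.5000.

E[X] = 23653/2 = 11826.5000.


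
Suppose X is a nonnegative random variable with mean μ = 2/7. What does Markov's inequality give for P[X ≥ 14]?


μ = E[X] = 2/7, a = 14.
Markov: P[X ≥ 14] ≤ μ/a = (2/7)/14 = 1/49.
Numerically: ≈ 0.02041.
(Since a = 14 > μ = 0.28571, the bound 1/49 is < 1 and informative.)

P[X ≥ 14] ≤ 1/49 ≈ 0.02041.


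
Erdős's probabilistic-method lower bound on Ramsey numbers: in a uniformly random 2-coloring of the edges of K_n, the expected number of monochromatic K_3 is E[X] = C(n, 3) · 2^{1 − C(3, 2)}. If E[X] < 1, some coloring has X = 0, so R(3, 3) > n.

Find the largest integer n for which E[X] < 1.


We need C(n, 3) · 2^{1 − 3} < 1, i.e. C(n, 3) < 2^{3 − 1} = 4.
Check values of n near the boundary:
  n = 3: C(3, 3) = 1; 1 < 4? YES
  n = 4: C(4, 3) = 4; 4 < 4? NO
The largest n with C(n, 3) < 4 is n = 3 (where E[X] = 1/4 ≈ 0.25000). Hence R(3, 3) > 3, i.e. R(3, 3) ≥ 4.

Largest n = 3; hence R(3, 3) > 3.


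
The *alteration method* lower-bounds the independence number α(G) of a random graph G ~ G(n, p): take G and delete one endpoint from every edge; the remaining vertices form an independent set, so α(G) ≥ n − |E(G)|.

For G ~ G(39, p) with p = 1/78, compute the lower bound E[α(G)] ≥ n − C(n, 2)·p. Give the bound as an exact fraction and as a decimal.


E[|E(G)|] = C(39, 2)·p = 741 · (1/78) = 19/2.
E[α(G)] ≥ n − E[|E(G)|] = 39 − 19/2 = 59/2.
Numerically: ≈ 29.500.
(This is only a lower bound; the true E[α(G)] may be larger.)

E[α(G)] ≥ 59/2 ≈ 29.500.


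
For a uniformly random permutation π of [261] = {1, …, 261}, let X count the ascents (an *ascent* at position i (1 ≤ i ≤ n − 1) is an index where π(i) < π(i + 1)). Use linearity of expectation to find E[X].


Write X = Σ X_I over i = 1, …, 260, with X_I the indicator of one ascent.
There are 260 indicators.
For each fixed i, the pair (π(i), π(i+1)) is a uniformly random ordered pair of distinct values from {1, …, 261}; by symmetry P[π(i) < π(i+1)] = 1/2.
By linearity: E[X] = 260 · (1/2) = (261 − 1) · (1/2) = 130 ≈ 130.000000.

E[X] = 130 = 130.000000.


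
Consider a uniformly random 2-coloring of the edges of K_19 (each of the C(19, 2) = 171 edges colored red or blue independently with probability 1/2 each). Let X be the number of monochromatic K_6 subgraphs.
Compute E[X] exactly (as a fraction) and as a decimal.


Let X = Σ_S X_S over the C(19, 6) = 27132 subsets S of size 6, where X_S = 1 if the K_6 on S is monochromatic.
For a fixed S, the K_6 on S has C(6, 2) = 15 edges. P[all 15 edges red] = (1/2)^15, and likewise for blue, so P[monochromatic] = 2·(1/2)^15 = 2^{1 − 15} = 1/16384.
Summing: E[X] = C(19, 6) · 2^{1 − 15} = 27132 · 1/16384 = 6783/4096.
Numerically: E[X] ≈ 1.656006.

E[X] = C(19,6)·2^(1−C(6,2)) = 6783/4096 ≈ 1.656006.


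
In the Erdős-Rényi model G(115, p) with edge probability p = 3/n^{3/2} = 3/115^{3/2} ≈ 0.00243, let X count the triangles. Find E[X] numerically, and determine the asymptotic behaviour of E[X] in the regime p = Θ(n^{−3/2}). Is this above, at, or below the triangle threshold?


Number of potential triangles: C(115, 3) = 246905.
Each occurs with probability p³ ≈ (0.00243)³ ≈ 1.43954e-08.
By linearity: E[X] = C(115, 3)·p³ ≈ 246905 · 1.43954e-08 ≈ 0.004.
Since α = 3/2 > 1, p = c/n^{3/2} = o(1/n) is below the triangle threshold p ~ 1/n. Asymptotically E[X] ~ (c³/6)·n^{3(1−α)} = (3³/6)·n^{-1.5} → 0, so by Markov's inequality G has no triangles w.h.p.

E[X] ≈ 0.004; in regime p = Θ(1/n^{3/2}) E[X] tends to 0 (below the triangle threshold p ~ 1/n).


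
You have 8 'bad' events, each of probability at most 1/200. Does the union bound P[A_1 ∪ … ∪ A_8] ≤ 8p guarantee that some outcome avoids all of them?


Union bound: P[∪_{i=1}^{8} A_i] ≤ Σ_i P[A_i] ≤ 8·p = 8·(1/200) = 1/25.
Numerically: 1/25 ≈ 0.040000.
Is 1/25 < 1? YES.
Since P[∪ A_i] ≤ 1/25 < 1, the complement has P[∩ A_i^c] ≥ 1 − 1/25 = 24/25 > 0, so some outcome avoids every A_i.

8·p = 1/25 ≈ 0.040000; existence CERTIFIED by the union bound.


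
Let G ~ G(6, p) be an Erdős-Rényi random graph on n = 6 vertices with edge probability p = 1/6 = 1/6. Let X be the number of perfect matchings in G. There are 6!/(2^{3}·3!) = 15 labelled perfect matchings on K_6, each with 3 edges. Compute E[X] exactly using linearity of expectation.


K_6 has 6!/(2^{3}·3!) = 15 labelled perfect matchings.
For each such perfect matching H, let X_H = 1 if all 3 edges of H are present in G. Then P[X_H = 1] = p^{3} = (1/6)^{3} = 1/216.
By linearity of expectation: E[X] = Σ_H E[X_H] = 15 · p^{3} = 15 · 1/216 = 5/72.
Numerically: E[X] ≈ 0.0694444.

E[X] = 15 · (1/6)^{3} = 5/72 ≈ 0.0694444.


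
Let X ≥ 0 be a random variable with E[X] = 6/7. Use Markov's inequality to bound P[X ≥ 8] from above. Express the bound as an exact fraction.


μ = E[X] = 6/7, a = 8.
Markov: P[X ≥ 8] ≤ μ/a = (6/7)/8 = 3/28.
Numerically: ≈ 0.107143.
(Since a = 8 > μ = 0.857143, the bound 3/28 is < 1 and informative.)

P[X ≥ 8] ≤ 3/28 ≈ 0.107143.


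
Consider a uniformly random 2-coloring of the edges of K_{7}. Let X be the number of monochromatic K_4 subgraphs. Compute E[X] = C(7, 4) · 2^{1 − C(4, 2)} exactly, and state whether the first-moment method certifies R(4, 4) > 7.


E[X] = C(7, 4) · 2^{1 − 6} = 35 · 2^{−5} = 35/32.
As a reduced fraction: E[X] = 35/32 ≈ 1.0938.
Is E[X] < 1? NO.
Since E[X] ≥ 1, the first-moment bound is inconclusive at n = 7; it does NOT by itself certify R(4, 4) > 7.

E[X] = 35/32 ≈ 1.0938; E[X] ≥ 1; first-moment method inconclusive here.


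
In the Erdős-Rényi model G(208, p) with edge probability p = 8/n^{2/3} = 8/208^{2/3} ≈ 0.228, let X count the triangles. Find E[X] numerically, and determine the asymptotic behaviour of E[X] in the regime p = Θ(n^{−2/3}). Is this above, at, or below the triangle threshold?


Number of potential triangles: C(208, 3) = 1478256.
Each occurs with probability p³ ≈ (0.228)³ ≈ 1.18343e-02.
By linearity: E[X] = C(208, 3)·p³ ≈ 1478256 · 1.18343e-02 ≈ 17494.154.
Since α = 2/3 < 1, p = c/n^{2/3} ≫ 1/n is above the triangle threshold p ~ 1/n. Asymptotically E[X] ~ (c³/6)·n^{3(1−α)} = (8³/6)·n^{1} → ∞; triangles are abundant w.h.p.

E[X] ≈ 17494.154; in regime p = Θ(1/n^{2/3}) E[X] diverges (above the triangle threshold p ~ 1/n).


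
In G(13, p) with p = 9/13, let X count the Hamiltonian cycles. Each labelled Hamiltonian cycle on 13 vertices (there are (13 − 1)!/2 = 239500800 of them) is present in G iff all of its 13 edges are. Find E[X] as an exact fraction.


K_13 has (13 − 1)!/2 = 239500800 labelled Hamiltonian cycles.
For each such Hamiltonian cycle H, let X_H = 1 if all 13 edges of H are present in G. Then P[X_H = 1] = p^{13} = (9/13)^{13} = 2541865828329/302875106592253.
By linearity: E[X] = Σ_H E[X_H] = 239500800 · p^{13} = 239500800 · 2541865828329/302875106592253 = 608778899377458163200/302875106592253.
Numerically: E[X] ≈ 2.01e+06.

E[X] = 239500800 · (9/13)^{13} = 608778899377458163200/302875106592253 ≈ 2.01e+06.


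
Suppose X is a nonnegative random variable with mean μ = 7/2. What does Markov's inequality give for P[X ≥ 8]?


μ = E[X] = 7/2, a = 8.
Markov: P[X ≥ 8] ≤ μ/a = (7/2)/8 = 7/16.
Numerically: ≈ 0.437500.
(Since a = 8 > μ = 3.500000, the bound 7/16 is < 1 and informative.)

P[X ≥ 8] ≤ 7/16 ≈ 0.437500.


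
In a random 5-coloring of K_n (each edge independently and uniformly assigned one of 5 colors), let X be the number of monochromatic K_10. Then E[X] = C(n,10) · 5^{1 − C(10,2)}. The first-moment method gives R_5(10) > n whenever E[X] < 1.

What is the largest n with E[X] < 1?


We need C(n, 10) · 5^{1 − 45} < 1, i.e. C(n, 10) < 5^{45 − 1} = 5684341886080801486968994140625.
Check values of n near the boundary:
  n = 5387: C(5387, 10) = 5624406917627224603154306376491; 5624406917627224603154306376491 < 5684341886080801486968994140625? YES
  n = 5388: C(5388, 10) = 5634865093375880654852250419586; 5634865093375880654852250419586 < 5684341886080801486968994140625? YES
  n = 5389: C(5389, 10) = 5645340767466558997768874792926; 5645340767466558997768874792926 < 5684341886080801486968994140625? YES
  n = 5390: C(5390, 10) = 5655833965919099070255434039753; 5655833965919099070255434039753 < 5684341886080801486968994140625? YES
  n = 5391: C(5391, 10) = 5666344714787188828795213697883; 5666344714787188828795213697883 < 5684341886080801486968994140625? YES
  n = 5392: C(5392, 10) = 5676873040158402483252283957448; 5676873040158402483252283957448 < 5684341886080801486968994140625? YES
  n = 5393: C(5393, 10) = 5687418968154238267170642278008; 5687418968154238267170642278008 < 5684341886080801486968994140625? NO
  n = 5394: C(5394, 10) = 5697982524930156243149785372878; 5697982524930156243149785372878 < 5684341886080801486968994140625? NO
The largest n with C(n, 10) < 5684341886080801486968994140625 is n = 5392 (where E[X] = 5676873040158402483252283957448/5684341886080801486968994140625 ≈ 0.999). Hence R_5(10) > 5392, i.e. R_5(10) ≥ 5393.

Largest n = 5392; hence R_5(10) > 5392.


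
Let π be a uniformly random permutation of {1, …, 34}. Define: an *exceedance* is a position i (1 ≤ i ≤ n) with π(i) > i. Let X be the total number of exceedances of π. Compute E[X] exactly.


Write X = Σ_{i=1}^{34} X_i, where X_i = 1_{π(i) > i}.
For each fixed i, π(i) is uniform over {1, …, 34} (marginal of a uniform permutation), so P[π(i) > i] = (n − i)/n. Summing: Σ_{i=1}^{34} (n − i)/n = (0 + 1 + … + 33)/34 = 34(34 − 1)/(2·34) = (34 − 1)/2.
Hence E[X] = Σ_{i=1}^{34} (34 − i)/34 = 33/2 ≈ 16.500.

E[X] = 33/2 = 16.500.


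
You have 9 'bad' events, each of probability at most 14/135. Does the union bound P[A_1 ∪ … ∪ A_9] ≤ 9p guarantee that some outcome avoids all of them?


Union bound: P[∪_{i=1}^{9} A_i] ≤ Σ_i P[A_i] ≤ 9·p = 9·(14/135) = 14/15.
Numerically: 14/15 ≈ 0.933333.
Is 14/15 < 1? YES.
Since P[∪ A_i] ≤ 14/15 < 1, the complement has P[∩ A_i^c] ≥ 1 − 14/15 = 1/15 > 0, so some outcome avoids every A_i.

9·p = 14/15 ≈ 0.933333; existence CERTIFIED by the union bound.


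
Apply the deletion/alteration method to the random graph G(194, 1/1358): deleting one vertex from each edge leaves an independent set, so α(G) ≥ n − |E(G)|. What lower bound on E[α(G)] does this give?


E[|E(G)|] = C(194, 2)·p = 18721 · (1/1358) = 193/14.
E[α(G)] ≥ n − E[|E(G)|] = 194 − 193/14 = 2523/14.
Numerically: ≈ 180.214286.
(This is only a lower bound; the true E[α(G)] may be larger.)

E[α(G)] ≥ 2523/14 ≈ 180.214286.


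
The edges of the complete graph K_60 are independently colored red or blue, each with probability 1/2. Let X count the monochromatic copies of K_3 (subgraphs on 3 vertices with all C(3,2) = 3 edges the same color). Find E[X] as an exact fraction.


Let X = Σ_S X_S over the C(60, 3) = 34220 subsets S of size 3, where X_S = 1 if the K_3 on S is monochromatic.
For a fixed S, the K_3 on S has C(3, 2) = 3 edges. P[all 3 edges red] = (1/2)^3, and likewise for blue, so P[monochromatic] = 2·(1/2)^3 = 2^{1 − 3} = 1/4.
By linearity: E[X] = C(60, 3) · 2^{1 − 3} = 34220 · 1/4 = 8555.
Numerically: E[X] ≈ 8555.00000.

E[X] = C(60,3)·2^(1−C(3,2)) = 8555 ≈ 8555.00000.


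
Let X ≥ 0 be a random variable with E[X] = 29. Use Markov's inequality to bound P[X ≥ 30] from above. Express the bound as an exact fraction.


μ = E[X] = 29, a = 30.
Markov: P[X ≥ 30] ≤ μ/a = (29)/30 = 29/30.
Numerically: ≈ 0.967.
(Since a = 30 > μ = 29.000, the bound 29/30 is < 1 and informative.)

P[X ≥ 30] ≤ 29/30 ≈ 0.967.


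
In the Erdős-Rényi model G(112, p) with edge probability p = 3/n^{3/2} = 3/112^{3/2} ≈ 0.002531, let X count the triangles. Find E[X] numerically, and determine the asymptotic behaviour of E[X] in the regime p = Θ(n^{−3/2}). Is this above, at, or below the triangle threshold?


Number of potential triangles: C(112, 3) = 227920.
Each occurs with probability p³ ≈ (0.002531)³ ≈ 1.6213720e-08.
By linearity: E[X] = C(112, 3)·p³ ≈ 227920 · 1.6213720e-08 ≈ 0.00370.
Since α = 3/2 > 1, p = c/n^{3/2} = o(1/n) is below the triangle threshold p ~ 1/n. Asymptotically E[X] ~ (c³/6)·n^{3(1−α)} = (3³/6)·n^{-1.5} → 0, so by Markov's inequality G has no triangles w.h.p.

E[X] ≈ 0.00370; in regime p = Θ(1/n^{3/2}) E[X] tends to 0 (below the triangle threshold p ~ 1/n).


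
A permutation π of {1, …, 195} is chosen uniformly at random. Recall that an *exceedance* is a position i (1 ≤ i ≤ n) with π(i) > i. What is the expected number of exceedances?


Write X = Σ_{i=1}^{195} X_i, where X_i = 1_{π(i) > i}.
For each fixed i, π(i) is uniform over {1, …, 195} (marginal of a uniform permutation), so P[π(i) > i] = (n − i)/n. Summing: Σ_{i=1}^{195} (n − i)/n = (0 + 1 + … + 194)/195 = 195(195 − 1)/(2·195) = (195 − 1)/2.
Hence E[X] = Σ_{i=1}^{195} (195 − i)/195 = 97 ≈ 97.0000.

E[X] = 97 = 97.0000.


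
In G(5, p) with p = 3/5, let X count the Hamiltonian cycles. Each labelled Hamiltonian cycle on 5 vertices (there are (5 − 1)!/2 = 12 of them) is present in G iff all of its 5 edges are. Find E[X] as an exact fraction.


K_5 has (5 − 1)!/2 = 12 labelled Hamiltonian cycles.
For each such Hamiltonian cycle H, let X_H = 1 if all 5 edges of H are present in G. Then P[X_H = 1] = p^{5} = (3/5)^{5} = 243/3125.
By linearity: E[X] = Σ_H E[X_H] = 12 · p^{5} = 12 · 243/3125 = 2916/3125.
Numerically: E[X] ≈ 0.933.

E[X] = 12 · (3/5)^{5} = 2916/3125 ≈ 0.933.


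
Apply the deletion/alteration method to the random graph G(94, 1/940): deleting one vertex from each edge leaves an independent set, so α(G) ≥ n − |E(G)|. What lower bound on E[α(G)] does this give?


E[|E(G)|] = C(94, 2)·p = 4371 · (1/940) = 93/20.
E[α(G)] ≥ n − E[|E(G)|] = 94 − 93/20 = 1787/20.
Numerically: ≈ 89.3500.
(This is only a lower bound; the true E[α(G)] may be larger.)

E[α(G)] ≥ 1787/20 ≈ 89.3500.


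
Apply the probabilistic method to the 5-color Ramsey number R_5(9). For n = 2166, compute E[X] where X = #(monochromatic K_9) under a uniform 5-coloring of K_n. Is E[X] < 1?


E[X] = C(2166, 9) · 5^{1 − 36} = 2844037944203015677277940 · 5^{−35} = 2844037944203015677277940/2910383045673370361328125.
As a reduced fraction: E[X] = 568807588840603135455588/582076609134674072265625 ≈ 0.977.
Is E[X] < 1? YES.
Since E[X] < 1, there exists a 5-coloring of K_{2166} with no monochromatic K_9; hence R_5(9) > 2166.

E[X] = 568807588840603135455588/582076609134674072265625 ≈ 0.977; E[X] < 1, so R_5(9) > 2166.


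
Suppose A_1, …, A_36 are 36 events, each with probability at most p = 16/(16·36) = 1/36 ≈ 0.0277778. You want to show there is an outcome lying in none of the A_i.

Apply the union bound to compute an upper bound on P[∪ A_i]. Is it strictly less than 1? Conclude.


Union bound: P[∪_{i=1}^{36} A_i] ≤ Σ_i P[A_i] ≤ 36·p = 36·(1/36) = 1.
Numerically: 1 ≈ 1.0000000.
Is 1 < 1? NO.
Since the bound 1 is ≥ 1, the union bound is uninformative here; it does NOT by itself certify existence.

36·p = 1 ≈ 1.0000000; existence NOT certified by the union bound.


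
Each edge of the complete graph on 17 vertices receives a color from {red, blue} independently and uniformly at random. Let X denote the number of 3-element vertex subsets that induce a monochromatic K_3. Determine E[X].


Let X = Σ_S X_S over the C(17, 3) = 680 subsets S of size 3, where X_S = 1 if the K_3 on S is monochromatic.
For a fixed S, the K_3 on S has C(3, 2) = 3 edges. P[all 3 edges red] = (1/2)^3, and likewise for blue, so P[monochromatic] = 2·(1/2)^3 = 2^{1 − 3} = 1/4.
Summing: E[X] = C(17, 3) · 2^{1 − 3} = 680 · 1/4 = 170.
Numerically: E[X] ≈ 170.000.

E[X] = C(17,3)·2^(1−C(3,2)) = 170 ≈ 170.000.


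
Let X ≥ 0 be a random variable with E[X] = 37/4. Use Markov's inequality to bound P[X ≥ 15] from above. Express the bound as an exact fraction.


μ = E[X] = 37/4, a = 15.
Markov: P[X ≥ 15] ≤ μ/a = (37/4)/15 = 37/60.
Numerically: ≈ 0.617.
(Since a = 15 > μ = 9.250, the bound 37/60 is < 1 and informative.)

P[X ≥ 15] ≤ 37/60 ≈ 0.617.


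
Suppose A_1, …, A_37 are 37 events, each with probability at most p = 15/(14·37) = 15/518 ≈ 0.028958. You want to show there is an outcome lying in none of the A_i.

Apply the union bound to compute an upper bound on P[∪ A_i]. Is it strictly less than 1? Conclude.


Union bound: P[∪_{i=1}^{37} A_i] ≤ Σ_i P[A_i] ≤ 37·p = 37·(15/518) = 15/14.
Numerically: 15/14 ≈ 1.071429.
Is 15/14 < 1? NO.
Since the bound 15/14 is ≥ 1, the union bound is uninformative here; it does NOT by itself certify existence.

37·p = 15/14 ≈ 1.071429; existence NOT certified by the union bound.
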